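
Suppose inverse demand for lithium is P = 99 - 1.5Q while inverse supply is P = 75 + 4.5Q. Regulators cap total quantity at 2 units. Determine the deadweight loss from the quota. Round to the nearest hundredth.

12.00

Without the quota, 99 - 1.5Q = 75 + 4.5Q gives Q* = 4.
At Q = 2 the demand price is 99 - 1.5(2) = 96 and the supply price is 75 + 4.5(2) = 84.
Deadweight loss is the triangle between the curves from 2 to 4: (1/2)(96 - 84)(4 - 2) = 12.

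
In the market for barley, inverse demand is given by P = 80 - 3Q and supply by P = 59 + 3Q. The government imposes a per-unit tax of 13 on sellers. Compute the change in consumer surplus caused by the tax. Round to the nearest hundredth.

-15.71

Pre-tax equilibrium: 80 - 3Q = 59 + 3Q gives Q* = 3.5, P* = 69.5.
With the tax, sellers need 13 more per unit: 80 - 3Q = 59 + 3Q + 13, so Q_t = 1.3333. Buyers pay P_b = 76; sellers receive P_s = P_b - 13 = 63.
Consumers lose the trapezoid between P* and P_b out to Q_t plus the triangle from Q_t to Q*: change in CS = 2.6667 - 18.375 = -15.7083.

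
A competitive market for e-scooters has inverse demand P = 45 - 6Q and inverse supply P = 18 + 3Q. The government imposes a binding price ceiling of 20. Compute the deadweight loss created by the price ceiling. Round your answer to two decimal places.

Free-market equilibrium: 45 - 6Q = 18 + 3Q gives Q* = 3, P* = 27.
At the ceiling price 20, quantity supplied is (20 - 18)/3 = 0.6667; supply is the short side, so Q = 0.6667 trades at P = 20.
At Q = 0.6667 the demand price is 41 and the supply price is 20. Deadweight loss is the triangle between the curves from 0.6667 to 3: (1/2)(41 - 20)(3 - 0.6667) = 24.5.

24.50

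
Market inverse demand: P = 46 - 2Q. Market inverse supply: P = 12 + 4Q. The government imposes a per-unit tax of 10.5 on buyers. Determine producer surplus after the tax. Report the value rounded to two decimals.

Without the tax, 46 - 2Q = 12 + 4Q so Q* = 5.6667 and P* = 34.6667.
A tax on buyers shifts demand down by 10.5: (46 - 10.5) - 2Q = 12 + 4Q, so Q_t = 3.9167. Buyers pay P_b = 38.1667; sellers receive P_s = P_b - 10.5 = 27.6667.
Producer surplus is the triangle above supply below P_s: (1/2)(3.9167)(27.6667 - 12) = 30.6806.

30.68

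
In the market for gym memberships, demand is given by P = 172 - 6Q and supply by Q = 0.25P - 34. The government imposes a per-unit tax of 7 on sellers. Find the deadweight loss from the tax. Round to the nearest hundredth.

2.45

Rewriting supply in inverse form: P = 136 + 4Q.
Pre-tax equilibrium: 172 - 6Q = 136 + 4Q gives Q* = 3.6, P* = 150.4.
A tax on sellers shifts supply up by 7: 172 - 6Q = 136 + 4Q + 7, so Q_t = 2.9. Buyers pay P_b = 154.6; sellers receive P_s = P_b - 7 = 147.6.
Deadweight loss is the triangle between the curves from Q_t to Q*: (1/2)(3.6 - 2.9)(7) = 2.45.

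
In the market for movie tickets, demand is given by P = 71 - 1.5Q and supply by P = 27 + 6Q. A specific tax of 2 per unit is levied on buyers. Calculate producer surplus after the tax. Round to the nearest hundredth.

94.08

Pre-tax equilibrium: 71 - 1.5Q = 27 + 6Q gives Q* = 5.8667, P* = 62.2.
A tax on buyers shifts demand down by 2: (71 - 2) - 1.5Q = 27 + 6Q, so Q_t = 5.6. Buyers pay P_b = 62.6; sellers receive P_s = P_b - 2 = 60.6.
PS = (1/2)(Q_t)(P_s - 27) = (1/2)(5.6)(33.6) = 94.08.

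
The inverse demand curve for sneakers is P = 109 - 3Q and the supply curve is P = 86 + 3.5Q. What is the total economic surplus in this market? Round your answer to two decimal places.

Equilibrium: 109 - 3Q = 86 + 3.5Q, so Q* = 3.5385 and P* = 98.3846.
Total surplus is the full triangle between the curves from 0 to Q*: (1/2)(3.5385)(109 - 86) = 40.6923.

40.69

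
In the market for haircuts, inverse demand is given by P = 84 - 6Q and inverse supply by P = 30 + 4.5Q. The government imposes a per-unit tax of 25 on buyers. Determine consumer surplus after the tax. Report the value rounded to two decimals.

22.88

Without the tax, 84 - 6Q = 30 + 4.5Q so Q* = 5.1429 and P* = 53.1429.
A tax on buyers shifts demand down by 25: (84 - 25) - 6Q = 30 + 4.5Q, so Q_t = 2.7619. Buyers pay P_b = 67.4286; sellers receive P_s = P_b - 25 = 42.4286.
CS = (1/2)(Q_t)(84 - P_b) = (1/2)(2.7619)(16.5714) = 22.8844.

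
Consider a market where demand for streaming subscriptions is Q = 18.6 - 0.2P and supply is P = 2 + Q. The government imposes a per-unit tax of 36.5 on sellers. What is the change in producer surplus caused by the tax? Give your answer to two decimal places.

-73.76

Rewriting demand in inverse form: P = 93 - 5Q.
Pre-tax equilibrium: 93 - 5Q = 2 + Q gives Q* = 15.1667, P* = 17.1667.
With the tax, sellers need 36.5 more per unit: 93 - 5Q = 2 + Q + 36.5, so Q_t = 9.0833. Buyers pay P_b = 47.5833; sellers receive P_s = P_b - 36.5 = 11.0833.
PS falls from (1/2)(15.1667)(15.1667) = 115.0139 to (1/2)(9.0833)(9.0833) = 41.2535, a change of -73.7604.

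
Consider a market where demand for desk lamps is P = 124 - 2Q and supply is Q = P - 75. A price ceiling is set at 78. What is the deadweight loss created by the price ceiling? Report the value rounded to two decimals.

266.67

Rewriting supply in inverse form: P = 75 + Q.
Free-market equilibrium: 124 - 2Q = 75 + Q gives Q* = 16.3333, P* = 91.3333.
At the ceiling price 78, quantity supplied is (78 - 75)/1 = 3; supply is the short side, so Q = 3 trades at P = 78.
At Q = 3 the demand price is 118 and the supply price is 78. Deadweight loss is the triangle between the curves from 3 to 16.3333: (1/2)(118 - 78)(16.3333 - 3) = 266.6667.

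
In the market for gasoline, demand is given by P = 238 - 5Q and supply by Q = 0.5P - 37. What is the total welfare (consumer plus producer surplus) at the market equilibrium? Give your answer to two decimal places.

1921.14

Rewriting supply in inverse form: P = 74 + 2Q.
Set 238 - 5Q = 74 + 2Q, which gives 164 = 7Q, so Q* = 23.4286 and P* = 238 - 5(23.4286) = 120.8571.
CS = (1/2)(23.4286)(117.1429) = 1372.2449 and PS = (1/2)(23.4286)(46.8571) = 548.898, so total surplus = 1921.1429.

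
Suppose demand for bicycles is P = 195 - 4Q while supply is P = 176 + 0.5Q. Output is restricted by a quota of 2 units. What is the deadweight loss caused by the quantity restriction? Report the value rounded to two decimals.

Unrestricted equilibrium: Q* = (195 - 176)/(4 + 0.5) = 4.2222.
At Q = 2 the demand price is 195 - 4(2) = 187 and the supply price is 176 + 0.5(2) = 177.
DWL = (1/2)(gap between curves at 2) x (Q* - 2) = (1/2)(10)(2.2222) = 11.1111.

11.11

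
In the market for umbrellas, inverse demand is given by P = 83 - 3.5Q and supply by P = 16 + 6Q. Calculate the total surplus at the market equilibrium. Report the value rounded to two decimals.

236.26

Setting demand equal to supply, 67 = 9.5Q, so Q* = 7.0526 and P* = 58.3158.
CS = (1/2)(7.0526)(24.6842) = 87.0443 and PS = (1/2)(7.0526)(42.3158) = 149.2188, so total surplus = 236.2632.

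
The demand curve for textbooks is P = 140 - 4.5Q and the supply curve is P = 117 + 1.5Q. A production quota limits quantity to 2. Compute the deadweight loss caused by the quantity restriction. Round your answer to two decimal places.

Unrestricted equilibrium: Q* = (140 - 117)/(4.5 + 1.5) = 3.8333.
At Q = 2 the demand price is 140 - 4.5(2) = 131 and the supply price is 117 + 1.5(2) = 120.
DWL = (1/2)(gap between curves at 2) x (Q* - 2) = (1/2)(11)(1.8333) = 10.0833.

10.08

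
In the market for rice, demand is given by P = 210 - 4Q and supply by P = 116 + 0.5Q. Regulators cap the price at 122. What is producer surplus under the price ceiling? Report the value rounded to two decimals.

36.00

Without the control, 210 - 4Q = 116 + 0.5Q so Q* = 20.8889 and P* = 126.4444.
At the ceiling price 122, quantity supplied is (122 - 116)/0.5 = 12; supply is the short side, so Q = 12 trades at P = 122.
PS is the triangle above supply below 122: (1/2)(12)(122 - 116) = 36.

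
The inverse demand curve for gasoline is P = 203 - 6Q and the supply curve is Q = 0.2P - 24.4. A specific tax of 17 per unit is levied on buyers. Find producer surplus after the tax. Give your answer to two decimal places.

84.63

Rewriting supply in inverse form: P = 122 + 5Q.
Pre-tax equilibrium: 203 - 6Q = 122 + 5Q gives Q* = 7.3636, P* = 158.8182.
A tax on buyers shifts demand down by 17: (203 - 17) - 6Q = 122 + 5Q, so Q_t = 5.8182. Buyers pay P_b = 168.0909; sellers receive P_s = P_b - 17 = 151.0909.
PS = (1/2)(Q_t)(P_s - 122) = (1/2)(5.8182)(29.0909) = 84.6281.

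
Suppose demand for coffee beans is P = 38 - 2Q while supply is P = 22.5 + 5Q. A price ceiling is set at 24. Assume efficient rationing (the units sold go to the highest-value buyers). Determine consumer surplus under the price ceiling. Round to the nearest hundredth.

4.11

Without the control, 38 - 2Q = 22.5 + 5Q so Q* = 2.2143 and P* = 33.5714.
At the ceiling price 24, quantity supplied is (24 - 22.5)/5 = 0.3; supply is the short side, so Q = 0.3 trades at P = 24.
The demand price at Q = 0.3 is 37.4. CS is the trapezoid between demand and 24 over [0, 0.3]: (1/2)[(38 - 24) + (37.4 - 24)](0.3) = 4.11.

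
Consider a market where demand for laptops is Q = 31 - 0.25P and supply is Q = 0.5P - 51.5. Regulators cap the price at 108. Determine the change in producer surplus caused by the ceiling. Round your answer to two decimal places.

Rewriting demand in inverse form: P = 124 - 4Q.
Rewriting supply in inverse form: P = 103 + 2Q.
Without the control, 124 - 4Q = 103 + 2Q so Q* = 3.5 and P* = 110.
At P = 108, sellers supply (108 - 103)/2 = 2.5 while buyers want more, so the quantity traded is 2.5 at price 108.
PS goes from (1/2)(3.5)(7) = 12.25 to 6.25 (computed as (108 - 103)(2.5) - (1/2)(2)(2.5)^2), a change of -6.

-6.00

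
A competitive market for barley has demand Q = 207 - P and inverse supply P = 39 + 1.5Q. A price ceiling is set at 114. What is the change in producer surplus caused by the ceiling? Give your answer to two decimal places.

-1511.88

Rewriting demand in inverse form: P = 207 - Q.
Without the control, 207 - Q = 39 + 1.5Q so Q* = 67.2 and P* = 139.8.
At the ceiling price 114, quantity supplied is (114 - 39)/1.5 = 50; supply is the short side, so Q = 50 trades at P = 114.
PS goes from (1/2)(67.2)(100.8) = 3386.88 to 1875 (computed as (114 - 39)(50) - (1/2)(1.5)(50)^2), a change of -1511.88.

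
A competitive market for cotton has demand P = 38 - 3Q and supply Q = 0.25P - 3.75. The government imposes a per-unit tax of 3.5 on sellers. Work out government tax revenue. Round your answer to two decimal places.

Rewriting supply in inverse form: P = 15 + 4Q.
Without the tax, 38 - 3Q = 15 + 4Q so Q* = 3.2857 and P* = 28.1429.
With the tax, sellers need 3.5 more per unit: 38 - 3Q = 15 + 4Q + 3.5, so Q_t = 2.7857. Buyers pay P_b = 29.6429; sellers receive P_s = P_b - 3.5 = 26.1429.
Revenue is the tax times quantity traded: 3.5 x 2.7857 = 9.75.

9.75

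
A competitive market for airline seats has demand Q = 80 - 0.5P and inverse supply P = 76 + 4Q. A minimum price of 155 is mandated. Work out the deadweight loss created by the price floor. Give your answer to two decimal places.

Rewriting demand in inverse form: P = 160 - 2Q.
Free-market equilibrium: 160 - 2Q = 76 + 4Q gives Q* = 14, P* = 132.
At P = 155, buyers demand (160 - 155)/2 = 2.5 while sellers would supply more, so the quantity traded is 2.5 at price 155.
The lost-trades triangle has base Q* - 2.5 = 11.5 and height equal to the gap between the curves at Q = 2.5, which is 155 - 86 = 69. DWL = (1/2)(11.5)(69) = 396.75.

396.75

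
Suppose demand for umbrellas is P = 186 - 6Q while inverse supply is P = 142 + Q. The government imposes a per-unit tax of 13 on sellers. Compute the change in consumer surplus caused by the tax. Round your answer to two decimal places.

-59.69

Pre-tax equilibrium: 186 - 6Q = 142 + Q gives Q* = 6.2857, P* = 148.2857.
With the tax, sellers need 13 more per unit: 186 - 6Q = 142 + Q + 13, so Q_t = 4.4286. Buyers pay P_b = 159.4286; sellers receive P_s = P_b - 13 = 146.4286.
Consumers lose the trapezoid between P* and P_b out to Q_t plus the triangle from Q_t to Q*: change in CS = 58.8367 - 118.5306 = -59.6939.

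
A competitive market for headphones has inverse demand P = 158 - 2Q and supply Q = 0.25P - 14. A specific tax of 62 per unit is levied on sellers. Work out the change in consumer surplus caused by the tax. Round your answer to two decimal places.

-244.56

Rewriting supply in inverse form: P = 56 + 4Q.
Pre-tax equilibrium: 158 - 2Q = 56 + 4Q gives Q* = 17, P* = 124.
With the tax, sellers need 62 more per unit: 158 - 2Q = 56 + 4Q + 62, so Q_t = 6.6667. Buyers pay P_b = 144.6667; sellers receive P_s = P_b - 62 = 82.6667.
CS falls from (1/2)(17)(34) = 289 to (1/2)(6.6667)(13.3333) = 44.4444, a change of -244.5556.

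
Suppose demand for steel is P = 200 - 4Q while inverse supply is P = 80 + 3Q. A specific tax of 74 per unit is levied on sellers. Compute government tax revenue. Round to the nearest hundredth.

486.29

Pre-tax equilibrium: 200 - 4Q = 80 + 3Q gives Q* = 17.1429, P* = 131.4286.
A tax on sellers shifts supply up by 74: 200 - 4Q = 80 + 3Q + 74, so Q_t = 6.5714. Buyers pay P_b = 173.7143; sellers receive P_s = P_b - 74 = 99.7143.
Tax revenue = t x Q_t = 74 x 6.5714 = 486.2857.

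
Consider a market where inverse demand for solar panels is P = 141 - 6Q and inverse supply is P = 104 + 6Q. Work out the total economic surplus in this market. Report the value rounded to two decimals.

Setting demand equal to supply, 37 = 12Q, so Q* = 3.0833 and P* = 122.5.
CS = (1/2)(3.0833)(18.5) = 28.5208 and PS = (1/2)(3.0833)(18.5) = 28.5208, so total surplus = 57.0417.

57.04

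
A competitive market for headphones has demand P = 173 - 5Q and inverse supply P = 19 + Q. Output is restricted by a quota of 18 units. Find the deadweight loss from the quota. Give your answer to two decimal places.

176.33

Without the quota, 173 - 5Q = 19 + Q gives Q* = 25.6667.
At Q = 18 the demand price is 173 - 5(18) = 83 and the supply price is 19 + (18) = 37.
DWL = (1/2)(gap between curves at 18) x (Q* - 18) = (1/2)(46)(7.6667) = 176.3333.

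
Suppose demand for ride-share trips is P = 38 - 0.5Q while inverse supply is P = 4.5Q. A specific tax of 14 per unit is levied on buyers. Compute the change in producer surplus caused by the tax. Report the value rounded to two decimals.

Without the tax, 38 - 0.5Q = 4.5Q so Q* = 7.6 and P* = 34.2.
A tax on buyers shifts demand down by 14: (38 - 14) - 0.5Q = 4.5Q, so Q_t = 4.8. Buyers pay P_b = 35.6; sellers receive P_s = P_b - 14 = 21.6.
Producers lose the trapezoid between P_s and P* out to Q_t plus the triangle from Q_t to Q*: change in PS = 51.84 - 129.96 = -78.12.

-78.12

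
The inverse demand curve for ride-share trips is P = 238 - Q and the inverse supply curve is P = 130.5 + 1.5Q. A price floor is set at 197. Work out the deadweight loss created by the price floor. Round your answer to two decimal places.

Free-market equilibrium: 238 - Q = 130.5 + 1.5Q gives Q* = 43, P* = 195.
At P = 197, buyers demand (238 - 197)/1 = 41 while sellers would supply more, so the quantity traded is 41 at price 197.
The lost-trades triangle has base Q* - 41 = 2 and height equal to the gap between the curves at Q = 41, which is 197 - 192 = 5. DWL = (1/2)(2)(5) = 5.

5.00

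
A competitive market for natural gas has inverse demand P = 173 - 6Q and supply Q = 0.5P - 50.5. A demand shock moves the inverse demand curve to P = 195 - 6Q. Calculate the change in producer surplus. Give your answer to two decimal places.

Rewriting supply in inverse form: P = 101 + 2Q.
Initial equilibrium: Q_0 = 9, P_0 = 119; CS_0 = (1/2)(9)(54) = 243, PS_0 = (1/2)(9)(18) = 81.
New equilibrium: 195 - 6Q = 101 + 2Q gives Q_1 = 11.75, P_1 = 124.5; CS_1 = 414.1875, PS_1 = 138.0625.
Change in producer surplus = 138.0625 - 81 = 57.0625.

57.06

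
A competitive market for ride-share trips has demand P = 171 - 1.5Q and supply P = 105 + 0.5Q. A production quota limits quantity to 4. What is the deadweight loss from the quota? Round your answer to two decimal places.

841.00

Unrestricted equilibrium: Q* = (171 - 105)/(1.5 + 0.5) = 33.
At Q = 4 the demand price is 171 - 1.5(4) = 165 and the supply price is 105 + 0.5(4) = 107.
Deadweight loss is the triangle between the curves from 4 to 33: (1/2)(165 - 107)(33 - 4) = 841.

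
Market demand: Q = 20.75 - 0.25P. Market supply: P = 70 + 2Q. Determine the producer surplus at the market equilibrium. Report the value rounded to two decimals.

4.69

Rewriting demand in inverse form: P = 83 - 4Q.
Set 83 - 4Q = 70 + 2Q, which gives 13 = 6Q, so Q* = 2.1667 and P* = 83 - 4(2.1667) = 74.3333.
Producer surplus is the triangle above supply below P*: (1/2)(2.1667)(74.3333 - 70) = (1/2)(2.1667)(4.3333) = 4.6944.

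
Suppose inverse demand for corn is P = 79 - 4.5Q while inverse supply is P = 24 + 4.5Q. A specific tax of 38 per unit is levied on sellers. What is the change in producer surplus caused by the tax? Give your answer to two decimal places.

Pre-tax equilibrium: 79 - 4.5Q = 24 + 4.5Q gives Q* = 6.1111, P* = 51.5.
A tax on sellers shifts supply up by 38: 79 - 4.5Q = 24 + 4.5Q + 38, so Q_t = 1.8889. Buyers pay P_b = 70.5; sellers receive P_s = P_b - 38 = 32.5.
PS falls from (1/2)(6.1111)(27.5) = 84.0278 to (1/2)(1.8889)(8.5) = 8.0278, a change of -76.

-76.00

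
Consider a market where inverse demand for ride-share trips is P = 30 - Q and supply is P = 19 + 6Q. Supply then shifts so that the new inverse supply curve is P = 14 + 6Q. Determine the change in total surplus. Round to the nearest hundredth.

Initial equilibrium: Q_0 = 1.5714, P_0 = 28.4286; CS_0 = (1/2)(1.5714)(1.5714) = 1.2347, PS_0 = (1/2)(1.5714)(9.4286) = 7.4082.
New equilibrium: 30 - Q = 14 + 6Q gives Q_1 = 2.2857, P_1 = 27.7143; CS_1 = 2.6122, PS_1 = 15.6735.
Change in total surplus = (2.6122 + 15.6735) - (1.2347 + 7.4082) = 9.6429.

9.64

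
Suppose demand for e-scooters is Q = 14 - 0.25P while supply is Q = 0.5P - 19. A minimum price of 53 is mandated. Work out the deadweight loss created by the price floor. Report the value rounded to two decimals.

Rewriting demand in inverse form: P = 56 - 4Q.
Rewriting supply in inverse form: P = 38 + 2Q.
Free-market equilibrium: 56 - 4Q = 38 + 2Q gives Q* = 3, P* = 44.
At the floor price 53, quantity demanded is (56 - 53)/4 = 0.75; demand is the short side, so Q = 0.75 trades at P = 53.
The lost-trades triangle has base Q* - 0.75 = 2.25 and height equal to the gap between the curves at Q = 0.75, which is 53 - 39.5 = 13.5. DWL = (1/2)(2.25)(13.5) = 15.1875.

15.19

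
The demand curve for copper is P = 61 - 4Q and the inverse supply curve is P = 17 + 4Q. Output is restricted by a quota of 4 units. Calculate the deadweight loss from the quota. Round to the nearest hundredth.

Without the quota, 61 - 4Q = 17 + 4Q gives Q* = 5.5.
At Q = 4 the demand price is 61 - 4(4) = 45 and the supply price is 17 + 4(4) = 33.
Deadweight loss is the triangle between the curves from 4 to 5.5: (1/2)(45 - 33)(5.5 - 4) = 9.

9.00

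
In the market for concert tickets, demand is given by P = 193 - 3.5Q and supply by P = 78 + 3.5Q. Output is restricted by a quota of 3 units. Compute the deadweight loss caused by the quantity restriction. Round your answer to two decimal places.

631.14

Without the quota, 193 - 3.5Q = 78 + 3.5Q gives Q* = 16.4286.
At Q = 3 the demand price is 193 - 3.5(3) = 182.5 and the supply price is 78 + 3.5(3) = 88.5.
DWL = (1/2)(gap between curves at 3) x (Q* - 3) = (1/2)(94)(13.4286) = 631.1429.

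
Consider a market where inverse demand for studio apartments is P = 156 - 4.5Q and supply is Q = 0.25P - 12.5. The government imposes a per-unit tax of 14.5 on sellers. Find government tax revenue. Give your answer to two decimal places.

156.09

Rewriting supply in inverse form: P = 50 + 4Q.
Pre-tax equilibrium: 156 - 4.5Q = 50 + 4Q gives Q* = 12.4706, P* = 99.8824.
With the tax, sellers need 14.5 more per unit: 156 - 4.5Q = 50 + 4Q + 14.5, so Q_t = 10.7647. Buyers pay P_b = 107.5588; sellers receive P_s = P_b - 14.5 = 93.0588.
Tax revenue = t x Q_t = 14.5 x 10.7647 = 156.0882.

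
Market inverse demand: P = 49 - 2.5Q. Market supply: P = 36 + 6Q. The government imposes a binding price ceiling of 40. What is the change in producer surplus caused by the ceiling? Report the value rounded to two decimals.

Without the control, 49 - 2.5Q = 36 + 6Q so Q* = 1.5294 and P* = 45.1765.
At P = 40, sellers supply (40 - 36)/6 = 0.6667 while buyers want more, so the quantity traded is 0.6667 at price 40.
PS goes from (1/2)(1.5294)(9.1765) = 7.0173 to 1.3333 (computed as (40 - 36)(0.6667) - (1/2)(6)(0.6667)^2), a change of -5.684.

-5.68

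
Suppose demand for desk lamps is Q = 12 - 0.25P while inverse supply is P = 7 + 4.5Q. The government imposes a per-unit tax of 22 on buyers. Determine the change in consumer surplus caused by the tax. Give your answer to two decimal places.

-36.54

Rewriting demand in inverse form: P = 48 - 4Q.
Pre-tax equilibrium: 48 - 4Q = 7 + 4.5Q gives Q* = 4.8235, P* = 28.7059.
A tax on buyers shifts demand down by 22: (48 - 22) - 4Q = 7 + 4.5Q, so Q_t = 2.2353. Buyers pay P_b = 39.0588; sellers receive P_s = P_b - 22 = 17.0588.
Consumers lose the trapezoid between P* and P_b out to Q_t plus the triangle from Q_t to Q*: change in CS = 9.9931 - 46.5329 = -36.5398.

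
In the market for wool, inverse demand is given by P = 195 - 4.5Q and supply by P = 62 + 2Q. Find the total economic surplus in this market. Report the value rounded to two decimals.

1360.69

Equilibrium: 195 - 4.5Q = 62 + 2Q, so Q* = 20.4615 and P* = 102.9231.
CS = (1/2)(20.4615)(92.0769) = 942.0178 and PS = (1/2)(20.4615)(40.9231) = 418.6746, so total surplus = 1360.6923.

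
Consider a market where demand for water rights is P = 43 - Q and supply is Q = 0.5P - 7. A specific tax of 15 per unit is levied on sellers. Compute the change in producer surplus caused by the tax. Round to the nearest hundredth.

-71.67

Rewriting supply in inverse form: P = 14 + 2Q.
Pre-tax equilibrium: 43 - Q = 14 + 2Q gives Q* = 9.6667, P* = 33.3333.
A tax on sellers shifts supply up by 15: 43 - Q = 14 + 2Q + 15, so Q_t = 4.6667. Buyers pay P_b = 38.3333; sellers receive P_s = P_b - 15 = 23.3333.
PS falls from (1/2)(9.6667)(19.3333) = 93.4444 to (1/2)(4.6667)(9.3333) = 21.7778, a change of -71.6667.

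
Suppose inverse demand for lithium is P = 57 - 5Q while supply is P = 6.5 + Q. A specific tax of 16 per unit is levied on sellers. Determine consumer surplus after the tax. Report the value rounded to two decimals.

82.66

Pre-tax equilibrium: 57 - 5Q = 6.5 + Q gives Q* = 8.4167, P* = 14.9167.
With the tax, sellers need 16 more per unit: 57 - 5Q = 6.5 + Q + 16, so Q_t = 5.75. Buyers pay P_b = 28.25; sellers receive P_s = P_b - 16 = 12.25.
Consumer surplus is the triangle under demand above P_b: (1/2)(5.75)(57 - 28.25) = 82.6562.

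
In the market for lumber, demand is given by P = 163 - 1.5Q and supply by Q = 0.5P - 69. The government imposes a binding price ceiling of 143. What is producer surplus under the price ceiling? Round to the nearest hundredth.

6.25

Rewriting supply in inverse form: P = 138 + 2Q.
Free-market equilibrium: 163 - 1.5Q = 138 + 2Q gives Q* = 7.1429, P* = 152.2857.
At P = 143, sellers supply (143 - 138)/2 = 2.5 while buyers want more, so the quantity traded is 2.5 at price 143.
PS is the triangle above supply below 143: (1/2)(2.5)(143 - 138) = 6.25.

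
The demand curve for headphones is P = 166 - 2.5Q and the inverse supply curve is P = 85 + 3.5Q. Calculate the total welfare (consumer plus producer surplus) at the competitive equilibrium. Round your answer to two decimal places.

Equilibrium: 166 - 2.5Q = 85 + 3.5Q, so Q* = 13.5 and P* = 132.25.
Total surplus is the full triangle between the curves from 0 to Q*: (1/2)(13.5)(166 - 85) = 546.75.

546.75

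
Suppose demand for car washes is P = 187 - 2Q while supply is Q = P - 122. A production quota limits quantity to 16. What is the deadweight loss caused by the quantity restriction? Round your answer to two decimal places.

48.17

Rewriting supply in inverse form: P = 122 + Q.
Unrestricted equilibrium: Q* = (187 - 122)/(2 + 1) = 21.6667.
At Q = 16 the demand price is 187 - 2(16) = 155 and the supply price is 122 + (16) = 138.
Deadweight loss is the triangle between the curves from 16 to 21.6667: (1/2)(155 - 138)(21.6667 - 16) = 48.1667.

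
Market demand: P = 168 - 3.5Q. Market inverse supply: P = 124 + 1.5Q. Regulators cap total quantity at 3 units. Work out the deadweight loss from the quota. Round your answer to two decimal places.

Without the quota, 168 - 3.5Q = 124 + 1.5Q gives Q* = 8.8.
At Q = 3 the demand price is 168 - 3.5(3) = 157.5 and the supply price is 124 + 1.5(3) = 128.5.
DWL = (1/2)(gap between curves at 3) x (Q* - 3) = (1/2)(29)(5.8) = 84.1.

84.10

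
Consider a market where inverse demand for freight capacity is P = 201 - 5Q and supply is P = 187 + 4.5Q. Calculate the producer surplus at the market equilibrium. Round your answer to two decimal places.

4.89

Equilibrium: 201 - 5Q = 187 + 4.5Q, so Q* = 1.4737 and P* = 193.6316.
The supply curve's price intercept is 187, so PS = (1/2)(Q*)(P* - 187) = (1/2)(1.4737)(6.6316) = 4.8864.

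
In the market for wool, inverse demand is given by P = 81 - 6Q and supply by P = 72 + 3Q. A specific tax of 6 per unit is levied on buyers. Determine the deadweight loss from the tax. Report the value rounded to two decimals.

2.00

Pre-tax equilibrium: 81 - 6Q = 72 + 3Q gives Q* = 1, P* = 75.
With the tax, buyers' net willingness to pay falls by 6: (81 - 6) - 6Q = 72 + 3Q, so Q_t = 0.3333. Buyers pay P_b = 79; sellers receive P_s = P_b - 6 = 73.
Deadweight loss is the triangle between the curves from Q_t to Q*: (1/2)(1 - 0.3333)(6) = 2.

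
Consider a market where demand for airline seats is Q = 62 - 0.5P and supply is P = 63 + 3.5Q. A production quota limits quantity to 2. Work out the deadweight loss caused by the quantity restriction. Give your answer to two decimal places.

Rewriting demand in inverse form: P = 124 - 2Q.
Unrestricted equilibrium: Q* = (124 - 63)/(2 + 3.5) = 11.0909.
At Q = 2 the demand price is 124 - 2(2) = 120 and the supply price is 63 + 3.5(2) = 70.
DWL = (1/2)(gap between curves at 2) x (Q* - 2) = (1/2)(50)(9.0909) = 227.2727.

227.27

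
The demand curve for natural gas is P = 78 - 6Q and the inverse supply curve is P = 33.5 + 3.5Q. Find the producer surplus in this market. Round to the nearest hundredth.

Setting demand equal to supply, 44.5 = 9.5Q, so Q* = 4.6842 and P* = 49.8947.
The supply curve's price intercept is 33.5, so PS = (1/2)(Q*)(P* - 33.5) = (1/2)(4.6842)(16.3947) = 38.3982.

38.40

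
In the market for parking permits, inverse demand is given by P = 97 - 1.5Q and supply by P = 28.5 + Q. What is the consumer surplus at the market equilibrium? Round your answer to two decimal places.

563.07

Equilibrium: 97 - 1.5Q = 28.5 + Q, so Q* = 27.4 and P* = 55.9.
Consumer surplus is the triangle under demand above P*: (1/2)(27.4)(97 - 55.9) = (1/2)(27.4)(41.1) = 563.07.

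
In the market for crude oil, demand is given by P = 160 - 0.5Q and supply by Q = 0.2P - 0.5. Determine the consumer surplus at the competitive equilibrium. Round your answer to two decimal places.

Rewriting supply in inverse form: P = 2.5 + 5Q.
Equilibrium: 160 - 0.5Q = 2.5 + 5Q, so Q* = 28.6364 and P* = 145.6818.
Consumer surplus is the triangle under demand above P*: (1/2)(28.6364)(160 - 145.6818) = (1/2)(28.6364)(14.3182) = 205.0103.

205.01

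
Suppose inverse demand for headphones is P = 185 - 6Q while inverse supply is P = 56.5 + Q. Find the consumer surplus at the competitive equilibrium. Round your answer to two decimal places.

1010.95

Equilibrium: 185 - 6Q = 56.5 + Q, so Q* = 18.3571 and P* = 74.8571.
CS is the area between the demand curve and P* from 0 to Q*: (1/2)(18.3571)(110.1429) = 1010.9541.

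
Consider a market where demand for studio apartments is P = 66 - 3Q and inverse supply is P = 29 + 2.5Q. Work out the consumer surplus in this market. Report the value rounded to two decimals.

67.88

Setting demand equal to supply, 37 = 5.5Q, so Q* = 6.7273 and P* = 45.8182.
The demand choke price is 66, so CS = (1/2)(Q*)(66 - P*) = (1/2)(6.7273)(20.1818) = 67.8843.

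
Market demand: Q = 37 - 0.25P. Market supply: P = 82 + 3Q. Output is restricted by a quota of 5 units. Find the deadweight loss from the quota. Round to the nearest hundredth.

Rewriting demand in inverse form: P = 148 - 4Q.
Unrestricted equilibrium: Q* = (148 - 82)/(4 + 3) = 9.4286.
At Q = 5 the demand price is 148 - 4(5) = 128 and the supply price is 82 + 3(5) = 97.
DWL = (1/2)(gap between curves at 5) x (Q* - 5) = (1/2)(31)(4.4286) = 68.6429.

68.64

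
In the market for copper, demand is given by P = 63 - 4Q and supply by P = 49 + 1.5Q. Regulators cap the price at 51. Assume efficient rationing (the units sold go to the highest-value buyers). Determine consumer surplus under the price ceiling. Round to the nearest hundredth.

12.44

Without the control, 63 - 4Q = 49 + 1.5Q so Q* = 2.5455 and P* = 52.8182.
At the ceiling price 51, quantity supplied is (51 - 49)/1.5 = 1.3333; supply is the short side, so Q = 1.3333 trades at P = 51.
The demand price at Q = 1.3333 is 57.6667. CS is the trapezoid between demand and 51 over [0, 1.3333]: (1/2)[(63 - 51) + (57.6667 - 51)](1.3333) = 12.4444.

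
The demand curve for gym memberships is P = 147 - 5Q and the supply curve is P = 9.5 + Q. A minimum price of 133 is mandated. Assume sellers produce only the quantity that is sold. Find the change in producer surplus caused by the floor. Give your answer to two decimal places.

Free-market equilibrium: 147 - 5Q = 9.5 + Q gives Q* = 22.9167, P* = 32.4167.
At P = 133, buyers demand (147 - 133)/5 = 2.8 while sellers would supply more, so the quantity traded is 2.8 at price 133.
PS goes from (1/2)(22.9167)(22.9167) = 262.5868 to 341.88 (computed as (133 - 9.5)(2.8) - (1/2)(1)(2.8)^2), a change of 79.2932.

79.29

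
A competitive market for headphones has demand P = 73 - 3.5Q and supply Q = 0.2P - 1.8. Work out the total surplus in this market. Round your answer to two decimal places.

240.94

Rewriting supply in inverse form: P = 9 + 5Q.
Set 73 - 3.5Q = 9 + 5Q, which gives 64 = 8.5Q, so Q* = 7.5294 and P* = 73 - 3.5(7.5294) = 46.6471.
Total surplus is the full triangle between the curves from 0 to Q*: (1/2)(7.5294)(73 - 9) = 240.9412.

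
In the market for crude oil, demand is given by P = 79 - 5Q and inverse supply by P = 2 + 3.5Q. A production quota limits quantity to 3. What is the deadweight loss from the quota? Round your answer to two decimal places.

156.01

Without the quota, 79 - 5Q = 2 + 3.5Q gives Q* = 9.0588.
At Q = 3 the demand price is 79 - 5(3) = 64 and the supply price is 2 + 3.5(3) = 12.5.
Deadweight loss is the triangle between the curves from 3 to 9.0588: (1/2)(64 - 12.5)(9.0588 - 3) = 156.0147.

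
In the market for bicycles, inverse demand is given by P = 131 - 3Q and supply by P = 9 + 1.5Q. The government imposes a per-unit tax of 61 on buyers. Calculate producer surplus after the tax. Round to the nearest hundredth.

137.81

Without the tax, 131 - 3Q = 9 + 1.5Q so Q* = 27.1111 and P* = 49.6667.
With the tax, buyers' net willingness to pay falls by 61: (131 - 61) - 3Q = 9 + 1.5Q, so Q_t = 13.5556. Buyers pay P_b = 90.3333; sellers receive P_s = P_b - 61 = 29.3333.
PS = (1/2)(Q_t)(P_s - 9) = (1/2)(13.5556)(20.3333) = 137.8148.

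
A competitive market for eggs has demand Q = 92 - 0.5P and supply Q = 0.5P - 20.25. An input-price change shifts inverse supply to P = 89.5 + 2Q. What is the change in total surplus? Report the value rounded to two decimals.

Rewriting demand in inverse form: P = 184 - 2Q.
Rewriting supply in inverse form: P = 40.5 + 2Q.
Initial equilibrium: Q_0 = 35.875, P_0 = 112.25; CS_0 = (1/2)(35.875)(71.75) = 1287.0156, PS_0 = (1/2)(35.875)(71.75) = 1287.0156.
New equilibrium: 184 - 2Q = 89.5 + 2Q gives Q_1 = 23.625, P_1 = 136.75; CS_1 = 558.1406, PS_1 = 558.1406.
Change in total surplus = (558.1406 + 558.1406) - (1287.0156 + 1287.0156) = -1457.75.

-1457.75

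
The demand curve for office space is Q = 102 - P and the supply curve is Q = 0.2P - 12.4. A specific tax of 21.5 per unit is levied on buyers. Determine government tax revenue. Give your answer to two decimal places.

66.29

Rewriting demand in inverse form: P = 102 - Q.
Rewriting supply in inverse form: P = 62 + 5Q.
Without the tax, 102 - Q = 62 + 5Q so Q* = 6.6667 and P* = 95.3333.
A tax on buyers shifts demand down by 21.5: (102 - 21.5) - Q = 62 + 5Q, so Q_t = 3.0833. Buyers pay P_b = 98.9167; sellers receive P_s = P_b - 21.5 = 77.4167.
Tax revenue = t x Q_t = 21.5 x 3.0833 = 66.2917.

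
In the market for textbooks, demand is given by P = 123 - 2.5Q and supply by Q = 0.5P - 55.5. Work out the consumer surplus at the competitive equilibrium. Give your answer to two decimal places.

8.89

Rewriting supply in inverse form: P = 111 + 2Q.
Equilibrium: 123 - 2.5Q = 111 + 2Q, so Q* = 2.6667 and P* = 116.3333.
Consumer surplus is the triangle under demand above P*: (1/2)(2.6667)(123 - 116.3333) = (1/2)(2.6667)(6.6667) = 8.8889.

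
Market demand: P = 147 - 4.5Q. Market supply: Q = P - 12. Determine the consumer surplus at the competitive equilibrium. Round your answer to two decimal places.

1355.58

Rewriting supply in inverse form: P = 12 + Q.
Setting demand equal to supply, 135 = 5.5Q, so Q* = 24.5455 and P* = 36.5455.
Consumer surplus is the triangle under demand above P*: (1/2)(24.5455)(147 - 36.5455) = (1/2)(24.5455)(110.4545) = 1355.5785.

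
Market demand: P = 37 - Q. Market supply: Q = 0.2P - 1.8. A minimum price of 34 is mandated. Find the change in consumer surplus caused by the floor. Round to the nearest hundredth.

-6.39

Rewriting supply in inverse form: P = 9 + 5Q.
Free-market equilibrium: 37 - Q = 9 + 5Q gives Q* = 4.6667, P* = 32.3333.
At the floor price 34, quantity demanded is (37 - 34)/1 = 3; demand is the short side, so Q = 3 trades at P = 34.
CS goes from (1/2)(4.6667)(4.6667) = 10.8889 to 4.5 (computed as (37 - 34)(3) - (1/2)(1)(3)^2), a change of -6.3889.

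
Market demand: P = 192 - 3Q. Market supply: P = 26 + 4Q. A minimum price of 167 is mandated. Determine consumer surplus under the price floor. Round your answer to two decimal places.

Free-market equilibrium: 192 - 3Q = 26 + 4Q gives Q* = 23.7143, P* = 120.8571.
At P = 167, buyers demand (192 - 167)/3 = 8.3333 while sellers would supply more, so the quantity traded is 8.3333 at price 167.
CS is the triangle under demand above 167: (1/2)(8.3333)(192 - 167) = 104.1667.

104.17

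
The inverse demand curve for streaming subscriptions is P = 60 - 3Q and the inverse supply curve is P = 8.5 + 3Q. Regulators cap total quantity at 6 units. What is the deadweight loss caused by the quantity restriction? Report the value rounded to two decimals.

20.02

Unrestricted equilibrium: Q* = (60 - 8.5)/(3 + 3) = 8.5833.
At Q = 6 the demand price is 60 - 3(6) = 42 and the supply price is 8.5 + 3(6) = 26.5.
DWL = (1/2)(gap between curves at 6) x (Q* - 6) = (1/2)(15.5)(2.5833) = 20.0208.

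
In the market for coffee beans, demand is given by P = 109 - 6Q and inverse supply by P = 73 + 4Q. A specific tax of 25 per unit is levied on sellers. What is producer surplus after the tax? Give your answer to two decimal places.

Pre-tax equilibrium: 109 - 6Q = 73 + 4Q gives Q* = 3.6, P* = 87.4.
A tax on sellers shifts supply up by 25: 109 - 6Q = 73 + 4Q + 25, so Q_t = 1.1. Buyers pay P_b = 102.4; sellers receive P_s = P_b - 25 = 77.4.
Producer surplus is the triangle above supply below P_s: (1/2)(1.1)(77.4 - 73) = 2.42.

2.42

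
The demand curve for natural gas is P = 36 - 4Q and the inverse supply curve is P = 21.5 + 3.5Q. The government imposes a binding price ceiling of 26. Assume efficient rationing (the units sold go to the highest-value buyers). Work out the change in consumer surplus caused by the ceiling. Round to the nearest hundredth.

Without the control, 36 - 4Q = 21.5 + 3.5Q so Q* = 1.9333 and P* = 28.2667.
At P = 26, sellers supply (26 - 21.5)/3.5 = 1.2857 while buyers want more, so the quantity traded is 1.2857 at price 26.
CS goes from (1/2)(1.9333)(7.7333) = 7.4756 to 9.551 (computed as (36 - 26)(1.2857) - (1/2)(4)(1.2857)^2), a change of 2.0755.

2.08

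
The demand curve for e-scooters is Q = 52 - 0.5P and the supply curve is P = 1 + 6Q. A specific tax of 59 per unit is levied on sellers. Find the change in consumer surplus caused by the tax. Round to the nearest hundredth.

-135.52

Rewriting demand in inverse form: P = 104 - 2Q.
Without the tax, 104 - 2Q = 1 + 6Q so Q* = 12.875 and P* = 78.25.
With the tax, sellers need 59 more per unit: 104 - 2Q = 1 + 6Q + 59, so Q_t = 5.5. Buyers pay P_b = 93; sellers receive P_s = P_b - 59 = 34.
CS falls from (1/2)(12.875)(25.75) = 165.7656 to (1/2)(5.5)(11) = 30.25, a change of -135.5156.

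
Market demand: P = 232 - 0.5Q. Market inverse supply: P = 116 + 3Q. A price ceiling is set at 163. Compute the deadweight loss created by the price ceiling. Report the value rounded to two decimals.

534.48

Free-market equilibrium: 232 - 0.5Q = 116 + 3Q gives Q* = 33.1429, P* = 215.4286.
At P = 163, sellers supply (163 - 116)/3 = 15.6667 while buyers want more, so the quantity traded is 15.6667 at price 163.
At Q = 15.6667 the demand price is 224.1667 and the supply price is 163. Deadweight loss is the triangle between the curves from 15.6667 to 33.1429: (1/2)(224.1667 - 163)(33.1429 - 15.6667) = 534.4802.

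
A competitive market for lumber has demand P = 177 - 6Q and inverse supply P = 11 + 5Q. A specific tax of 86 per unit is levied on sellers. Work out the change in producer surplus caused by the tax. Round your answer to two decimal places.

Pre-tax equilibrium: 177 - 6Q = 11 + 5Q gives Q* = 15.0909, P* = 86.4545.
With the tax, sellers need 86 more per unit: 177 - 6Q = 11 + 5Q + 86, so Q_t = 7.2727. Buyers pay P_b = 133.3636; sellers receive P_s = P_b - 86 = 47.3636.
PS falls from (1/2)(15.0909)(75.4545) = 569.3388 to (1/2)(7.2727)(36.3636) = 132.2314, a change of -437.1074.

-437.11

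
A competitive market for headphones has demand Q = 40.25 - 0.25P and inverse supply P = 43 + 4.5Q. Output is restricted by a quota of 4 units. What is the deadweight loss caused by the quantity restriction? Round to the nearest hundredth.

Rewriting demand in inverse form: P = 161 - 4Q.
Unrestricted equilibrium: Q* = (161 - 43)/(4 + 4.5) = 13.8824.
At Q = 4 the demand price is 161 - 4(4) = 145 and the supply price is 43 + 4.5(4) = 61.
Deadweight loss is the triangle between the curves from 4 to 13.8824: (1/2)(145 - 61)(13.8824 - 4) = 415.0588.

415.06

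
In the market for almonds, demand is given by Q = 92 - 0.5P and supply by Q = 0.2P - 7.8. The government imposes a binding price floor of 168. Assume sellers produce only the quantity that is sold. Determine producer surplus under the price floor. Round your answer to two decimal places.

872.00

Rewriting demand in inverse form: P = 184 - 2Q.
Rewriting supply in inverse form: P = 39 + 5Q.
Free-market equilibrium: 184 - 2Q = 39 + 5Q gives Q* = 20.7143, P* = 142.5714.
At the floor price 168, quantity demanded is (184 - 168)/2 = 8; demand is the short side, so Q = 8 trades at P = 168.
The supply price at Q = 8 is 79. PS is the trapezoid between 168 and supply over [0, 8]: (1/2)[(168 - 39) + (168 - 79)](8) = 872.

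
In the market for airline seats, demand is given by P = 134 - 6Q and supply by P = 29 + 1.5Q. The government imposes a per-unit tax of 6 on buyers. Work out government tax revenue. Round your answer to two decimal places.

Pre-tax equilibrium: 134 - 6Q = 29 + 1.5Q gives Q* = 14, P* = 50.
A tax on buyers shifts demand down by 6: (134 - 6) - 6Q = 29 + 1.5Q, so Q_t = 13.2. Buyers pay P_b = 54.8; sellers receive P_s = P_b - 6 = 48.8.
Revenue is the tax times quantity traded: 6 x 13.2 = 79.2.

79.20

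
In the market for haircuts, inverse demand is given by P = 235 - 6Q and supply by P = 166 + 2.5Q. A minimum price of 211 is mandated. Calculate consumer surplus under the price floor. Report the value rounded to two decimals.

48.00

Free-market equilibrium: 235 - 6Q = 166 + 2.5Q gives Q* = 8.1176, P* = 186.2941.
At P = 211, buyers demand (235 - 211)/6 = 4 while sellers would supply more, so the quantity traded is 4 at price 211.
CS is the triangle under demand above 211: (1/2)(4)(235 - 211) = 48.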